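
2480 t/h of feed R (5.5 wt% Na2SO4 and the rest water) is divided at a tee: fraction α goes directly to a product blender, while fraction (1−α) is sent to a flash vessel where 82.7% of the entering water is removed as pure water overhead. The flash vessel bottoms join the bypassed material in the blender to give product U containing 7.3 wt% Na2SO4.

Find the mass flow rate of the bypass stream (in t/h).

All 2480×0.055 = 136.4 t/h of Na2SO4 reaches U, so U = 136.4/0.073 = 1868.5 t/h and vapour = 611.51 t/h.
The evaporator receives (1−α)·2480 of feed at 0.945 water and removes 0.827 of that water:
0.827×0.945×(1−α)×2480 = 611.51
(1−α) = 611.51/1938.2 = 0.3155;  α = 0.6845.
Bypass flow = 0.6845×2480 = 1697.5 t/h.

1698 t/h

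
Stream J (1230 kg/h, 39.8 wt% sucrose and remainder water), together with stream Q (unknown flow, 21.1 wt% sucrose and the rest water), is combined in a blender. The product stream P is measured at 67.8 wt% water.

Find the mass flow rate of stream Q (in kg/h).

Let Q be the unknown flow. Total out = 1230 + Q.
water balance: 740.46 + 0.789·Q = 0.678·(1230 + Q)
(0.789 − 0.678)·Q = 0.678×1230 − 740.46 = 93.48
Q = 93.48 / 0.111 = 842.16 kg/h

842.2 kg/h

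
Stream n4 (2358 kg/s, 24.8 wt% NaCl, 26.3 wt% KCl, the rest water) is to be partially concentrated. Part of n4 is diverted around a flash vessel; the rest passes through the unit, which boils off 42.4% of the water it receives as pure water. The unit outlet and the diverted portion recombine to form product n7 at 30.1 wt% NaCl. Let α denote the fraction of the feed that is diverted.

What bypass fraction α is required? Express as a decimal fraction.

All 2358×0.248 = 584.78 kg/s of NaCl reaches n7, so n7 = 584.78/0.301 = 1942.8 kg/s and vapour = 415.2 kg/s.
The evaporator receives (1−α)·2358 of feed at 0.489 water and removes 0.424 of that water:
0.424×0.489×(1−α)×2358 = 415.2
(1−α) = 415.2/488.9 = 0.8492;  α = 0.1508.

0.151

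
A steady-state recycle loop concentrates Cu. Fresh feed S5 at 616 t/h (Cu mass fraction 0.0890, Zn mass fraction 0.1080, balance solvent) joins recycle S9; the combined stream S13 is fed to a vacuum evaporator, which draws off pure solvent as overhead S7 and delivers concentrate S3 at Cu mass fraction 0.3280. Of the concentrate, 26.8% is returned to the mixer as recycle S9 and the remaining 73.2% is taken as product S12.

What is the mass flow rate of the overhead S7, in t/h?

Overall Cu balance (none leaves overhead): Cu in fresh feed = Cu in product, i.e. 616×0.089 = (1−0.268)·S3·0.328.
S3 = 54.824/(0.328×0.732) = 228.34 t/h.
Recycle S9 = 0.268×228.34 = 61.196 t/h.
Combined feed S13 = 616 + 61.196 = 677.2 t/h.
Overhead S7 = S13 − S3 = 677.2 − 228.34 = 448.85 t/h.

448.9 t/h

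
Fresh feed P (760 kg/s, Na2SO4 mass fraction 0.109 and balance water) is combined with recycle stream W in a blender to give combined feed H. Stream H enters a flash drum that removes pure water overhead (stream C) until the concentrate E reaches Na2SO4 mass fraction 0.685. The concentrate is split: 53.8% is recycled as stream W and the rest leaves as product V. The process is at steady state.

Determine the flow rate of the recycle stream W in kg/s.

Overall Na2SO4 balance (none leaves overhead): Na2SO4 in fresh feed = Na2SO4 in product, i.e. 760×0.109 = (1−0.538)·E·0.685.
E = 82.84/(0.685×0.462) = 261.76 kg/s.
Recycle W = 0.538×261.76 = 140.83 kg/s.

140.8 kg/s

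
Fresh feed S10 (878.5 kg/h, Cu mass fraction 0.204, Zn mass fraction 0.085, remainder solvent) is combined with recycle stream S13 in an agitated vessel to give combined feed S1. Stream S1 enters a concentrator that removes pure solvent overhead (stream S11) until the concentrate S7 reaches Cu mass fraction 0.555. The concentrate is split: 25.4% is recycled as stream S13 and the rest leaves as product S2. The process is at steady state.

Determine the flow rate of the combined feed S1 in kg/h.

988.4 kg/h

Overall Cu balance (none leaves overhead): Cu in fresh feed = Cu in product, i.e. 878.5×0.204 = (1−0.254)·S7·0.555.
S7 = 179.21/(0.555×0.746) = 432.85 kg/h.
Recycle S13 = 0.254×432.85 = 109.94 kg/h.
Combined feed S1 = 878.5 + 109.94 = 988.44 kg/h.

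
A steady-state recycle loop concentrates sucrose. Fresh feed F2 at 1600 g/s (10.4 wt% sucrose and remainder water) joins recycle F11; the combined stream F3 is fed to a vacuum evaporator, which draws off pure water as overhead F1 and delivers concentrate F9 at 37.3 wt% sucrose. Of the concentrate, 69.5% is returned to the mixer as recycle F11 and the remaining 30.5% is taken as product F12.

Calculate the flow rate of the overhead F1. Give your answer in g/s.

1154 g/s

Overall sucrose balance (none leaves overhead): sucrose in fresh feed = sucrose in product, i.e. 1600×0.104 = (1−0.695)·F9·0.373.
F9 = 166.4/(0.373×0.305) = 1462.7 g/s.
Recycle F11 = 0.695×1462.7 = 1016.6 g/s.
Combined feed F3 = 1600 + 1016.6 = 2616.6 g/s.
Overhead F1 = F3 − F9 = 2616.6 − 1462.7 = 1153.9 g/s.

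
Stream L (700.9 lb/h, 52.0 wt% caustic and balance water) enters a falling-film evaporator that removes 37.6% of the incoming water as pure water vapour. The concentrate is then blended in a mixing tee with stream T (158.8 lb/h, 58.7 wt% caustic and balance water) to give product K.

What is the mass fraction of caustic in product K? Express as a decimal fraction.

0.624

Vapour removed = 0.376×0.480×700.9 = 126.5 lb/h; concentrate = 574.4 lb/h.
caustic reaching the mixer = 364.47 (from concentrate) + 158.8×0.587 = 457.68 lb/h.
Product flow = 574.4 + 158.8 = 733.2 lb/h; caustic fraction = 0.624.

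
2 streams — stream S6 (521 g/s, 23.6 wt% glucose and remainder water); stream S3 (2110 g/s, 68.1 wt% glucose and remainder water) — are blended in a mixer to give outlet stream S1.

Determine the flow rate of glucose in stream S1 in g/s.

1560 g/s

glucose out = glucose in = 521×0.236 + 2110×0.681 = 1559.9 g/s.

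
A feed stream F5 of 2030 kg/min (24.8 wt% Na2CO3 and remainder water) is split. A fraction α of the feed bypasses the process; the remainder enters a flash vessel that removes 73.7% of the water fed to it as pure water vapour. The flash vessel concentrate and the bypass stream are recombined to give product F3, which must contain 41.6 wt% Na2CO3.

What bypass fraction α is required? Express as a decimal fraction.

0.271

All 2030×0.248 = 503.44 kg/min of Na2CO3 reaches F3, so F3 = 503.44/0.416 = 1210.2 kg/min and vapour = 819.81 kg/min.
The evaporator receives (1−α)·2030 of feed at 0.752 water and removes 0.737 of that water:
0.737×0.752×(1−α)×2030 = 819.81
(1−α) = 819.81/1125.1 = 0.7287;  α = 0.2713.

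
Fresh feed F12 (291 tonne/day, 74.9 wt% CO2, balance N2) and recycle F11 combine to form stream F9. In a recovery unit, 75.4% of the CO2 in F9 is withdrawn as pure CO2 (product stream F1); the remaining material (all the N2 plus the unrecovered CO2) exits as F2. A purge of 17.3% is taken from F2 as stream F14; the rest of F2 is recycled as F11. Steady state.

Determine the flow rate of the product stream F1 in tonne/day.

CO2 in F9: m_A = 291×0.749 + (1−0.173)·(1−0.754)·m_A, so m_A = 217.96/0.7966 = 273.63 tonne/day.
Product F1 = 0.754×273.63 = 206.31 tonne/day.

206.3 tonne/day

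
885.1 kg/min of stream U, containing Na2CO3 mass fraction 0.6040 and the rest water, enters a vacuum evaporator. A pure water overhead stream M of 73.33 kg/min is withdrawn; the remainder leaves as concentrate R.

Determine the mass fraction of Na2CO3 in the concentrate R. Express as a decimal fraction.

0.6586

Na2CO3 is not removed: 885.1×0.604 = 534.6 kg/min of Na2CO3 enters R.
Concentrate = 885.1 − 73.33 = 811.77 kg/min.
Mass fraction = 534.6/811.77 = 0.6586.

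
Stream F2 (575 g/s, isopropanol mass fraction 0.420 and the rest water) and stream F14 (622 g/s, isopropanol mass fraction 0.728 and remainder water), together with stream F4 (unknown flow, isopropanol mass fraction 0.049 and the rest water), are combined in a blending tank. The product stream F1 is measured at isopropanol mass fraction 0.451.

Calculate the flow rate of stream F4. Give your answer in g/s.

Let F4 be the unknown flow. Total out = 1197 + F4.
isopropanol balance: 694.32 + 0.049·F4 = 0.451·(1197 + F4)
(0.049 − 0.451)·F4 = 0.451×1197 − 694.32 = -154.47
F4 = -154.47 / -0.402 = 384.25 g/s

384.3 g/s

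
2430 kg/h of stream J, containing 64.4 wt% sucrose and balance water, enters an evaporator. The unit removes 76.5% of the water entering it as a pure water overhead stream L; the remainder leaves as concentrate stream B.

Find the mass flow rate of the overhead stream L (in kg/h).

water entering = 2430×0.356 = 865.08 kg/h; overhead removed = 0.765×865.08 = 661.79 kg/h.

661.8 kg/h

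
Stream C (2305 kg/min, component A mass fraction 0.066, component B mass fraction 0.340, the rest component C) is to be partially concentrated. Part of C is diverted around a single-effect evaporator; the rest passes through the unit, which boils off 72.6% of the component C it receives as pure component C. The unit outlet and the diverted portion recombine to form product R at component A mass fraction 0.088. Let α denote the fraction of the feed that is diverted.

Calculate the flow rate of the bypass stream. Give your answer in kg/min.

968.7 kg/min

All 2305×0.066 = 152.13 kg/min of component A reaches R, so R = 152.13/0.088 = 1728.8 kg/min and vapour = 576.25 kg/min.
The evaporator receives (1−α)·2305 of feed at 0.594 component C and removes 0.726 of that component C:
0.726×0.594×(1−α)×2305 = 576.25
(1−α) = 576.25/994.02 = 0.5797;  α = 0.4203.
Bypass flow = 0.4203×2305 = 968.75 kg/min.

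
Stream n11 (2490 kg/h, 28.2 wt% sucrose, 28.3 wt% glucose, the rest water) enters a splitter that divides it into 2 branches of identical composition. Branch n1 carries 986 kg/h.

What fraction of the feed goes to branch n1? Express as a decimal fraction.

0.396

Fraction to n1 = 986/2490 = 0.3960.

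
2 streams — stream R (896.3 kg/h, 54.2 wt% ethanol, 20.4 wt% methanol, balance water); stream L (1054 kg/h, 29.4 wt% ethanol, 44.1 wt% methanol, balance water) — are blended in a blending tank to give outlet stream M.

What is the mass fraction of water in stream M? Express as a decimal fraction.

Total flow out = 896.3 + 1054 = 1950.3 kg/h.
water in = 896.3×0.254 + 1054×0.265 = 506.97 kg/h.
water mass fraction in M = 506.97/1950.3 = 0.260.

0.260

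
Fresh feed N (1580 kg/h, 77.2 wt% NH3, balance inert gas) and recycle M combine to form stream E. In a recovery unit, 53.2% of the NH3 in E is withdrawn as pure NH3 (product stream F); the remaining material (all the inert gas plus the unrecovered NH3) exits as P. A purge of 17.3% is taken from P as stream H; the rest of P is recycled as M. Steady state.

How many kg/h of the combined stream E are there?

4072 kg/h

inert gas enters only via N and leaves only via the purge: 1580×0.228 = 0.173×(inert gas in P), and the recovery unit passes all inert gas, so inert gas in E = inert gas in P = 2082.3 kg/h.
NH3 in E: m_A = 1580×0.772 + (1−0.173)·(1−0.532)·m_A, so m_A = 1219.8/0.6130 = 1989.9 kg/h.
E = 1989.9 + 2082.3 = 4072.2 kg/h.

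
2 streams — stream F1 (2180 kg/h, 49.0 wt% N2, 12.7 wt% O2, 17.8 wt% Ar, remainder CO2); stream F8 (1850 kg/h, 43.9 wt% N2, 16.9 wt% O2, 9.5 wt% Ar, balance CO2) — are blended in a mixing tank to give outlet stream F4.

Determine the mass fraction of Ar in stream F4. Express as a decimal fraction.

Total flow out = 2180 + 1850 = 4030 kg/h.
Ar in = 2180×0.178 + 1850×0.095 = 563.79 kg/h.
Ar mass fraction in F4 = 563.79/4030 = 0.140.

0.140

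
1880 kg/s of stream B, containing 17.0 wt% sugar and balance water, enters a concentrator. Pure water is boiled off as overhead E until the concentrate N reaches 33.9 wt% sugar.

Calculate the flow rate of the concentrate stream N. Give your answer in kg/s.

sugar is conserved: 1880×0.170 = 319.6 kg/s all reports to the concentrate.
Concentrate = 319.6/(target fraction) = 942.77 kg/s.

942.8 kg/s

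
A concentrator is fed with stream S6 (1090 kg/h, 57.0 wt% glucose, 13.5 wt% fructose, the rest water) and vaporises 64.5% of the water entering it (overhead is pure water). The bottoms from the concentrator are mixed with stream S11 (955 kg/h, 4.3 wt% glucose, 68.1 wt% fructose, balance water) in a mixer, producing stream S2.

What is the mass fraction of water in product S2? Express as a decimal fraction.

Vapour removed = 0.645×0.295×1090 = 207.4 kg/h; concentrate = 882.6 kg/h.
water reaching the mixer = 114.15 (from concentrate) + 955×0.276 = 377.73 kg/h.
Product flow = 882.6 + 955 = 1837.6 kg/h; water fraction = 0.2056.

0.2056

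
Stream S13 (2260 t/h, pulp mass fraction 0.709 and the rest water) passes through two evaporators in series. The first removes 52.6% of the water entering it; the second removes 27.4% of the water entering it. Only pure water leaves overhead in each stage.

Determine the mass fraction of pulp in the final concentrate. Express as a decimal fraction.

0.876

water in feed = 2260×0.291 = 657.66 t/h.
After stage 1: water left = (1−0.526)×657.66 = 311.73; stream total = 1914.1 t/h.
After stage 2: water left = (1−0.274)×311.73 = 226.32; final concentrate = 1828.7 t/h.
pulp fraction = 1602.3/1828.7 = 0.876.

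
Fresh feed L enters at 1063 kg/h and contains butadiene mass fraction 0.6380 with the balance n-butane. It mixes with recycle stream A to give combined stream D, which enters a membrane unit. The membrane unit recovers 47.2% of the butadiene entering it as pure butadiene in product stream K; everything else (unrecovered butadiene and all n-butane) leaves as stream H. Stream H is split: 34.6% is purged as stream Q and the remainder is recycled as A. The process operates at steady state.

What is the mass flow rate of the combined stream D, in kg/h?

n-butane enters only via L and leaves only via the purge: 1063×0.362 = 0.346×(n-butane in H), and the membrane unit passes all n-butane, so n-butane in D = n-butane in H = 1112.2 kg/h.
butadiene in D: m_A = 1063×0.638 + (1−0.346)·(1−0.472)·m_A, so m_A = 678.19/0.6547 = 1035.9 kg/h.
D = 1035.9 + 1112.2 = 2148.1 kg/h.

2148 kg/h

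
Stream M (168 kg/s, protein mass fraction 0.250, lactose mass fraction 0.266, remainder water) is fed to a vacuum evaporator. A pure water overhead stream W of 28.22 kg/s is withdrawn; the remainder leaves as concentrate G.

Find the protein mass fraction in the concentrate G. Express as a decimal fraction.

0.300

protein is not removed: 168×0.250 = 42 kg/s of protein enters G.
Concentrate = 168 − 28.22 = 139.78 kg/s.
Mass fraction = 42/139.78 = 0.300.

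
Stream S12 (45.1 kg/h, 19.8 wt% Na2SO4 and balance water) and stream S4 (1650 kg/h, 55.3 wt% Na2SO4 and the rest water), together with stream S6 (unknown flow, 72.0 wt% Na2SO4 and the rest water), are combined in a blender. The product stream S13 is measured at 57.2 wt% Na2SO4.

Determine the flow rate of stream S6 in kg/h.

325.8 kg/h

Let S6 be the unknown flow. Total out = 1695.1 + S6.
Na2SO4 balance: 921.38 + 0.720·S6 = 0.572·(1695.1 + S6)
(0.720 − 0.572)·S6 = 0.572×1695.1 − 921.38 = 48.217
S6 = 48.217 / 0.148 = 325.79 kg/h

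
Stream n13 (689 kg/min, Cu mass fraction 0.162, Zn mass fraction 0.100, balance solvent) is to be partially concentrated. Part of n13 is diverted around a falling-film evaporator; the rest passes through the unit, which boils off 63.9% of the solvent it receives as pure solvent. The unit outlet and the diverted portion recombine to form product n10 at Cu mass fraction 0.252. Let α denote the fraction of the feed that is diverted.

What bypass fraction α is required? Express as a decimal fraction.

All 689×0.162 = 111.62 kg/min of Cu reaches n10, so n10 = 111.62/0.252 = 442.93 kg/min and vapour = 246.07 kg/min.
The evaporator receives (1−α)·689 of feed at 0.738 solvent and removes 0.639 of that solvent:
0.639×0.738×(1−α)×689 = 246.07
(1−α) = 246.07/324.92 = 0.7573;  α = 0.2427.

0.243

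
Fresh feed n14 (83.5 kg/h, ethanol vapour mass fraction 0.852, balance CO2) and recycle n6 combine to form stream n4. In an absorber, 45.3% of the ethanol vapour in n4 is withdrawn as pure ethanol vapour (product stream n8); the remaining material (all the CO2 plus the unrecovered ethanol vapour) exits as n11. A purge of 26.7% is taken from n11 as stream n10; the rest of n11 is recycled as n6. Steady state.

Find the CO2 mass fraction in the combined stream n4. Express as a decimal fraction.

CO2 enters only via n14 and leaves only via the purge: 83.5×0.148 = 0.267×(CO2 in n11), and the absorber passes all CO2, so CO2 in n4 = CO2 in n11 = 46.285 kg/h.
ethanol vapour in n4: m_A = 83.5×0.852 + (1−0.267)·(1−0.453)·m_A, so m_A = 71.142/0.5990 = 118.76 kg/h.
n4 = 118.76 + 46.285 = 165.04 kg/h.
CO2 fraction in n4 = 46.285/165.04 = 0.280.

0.280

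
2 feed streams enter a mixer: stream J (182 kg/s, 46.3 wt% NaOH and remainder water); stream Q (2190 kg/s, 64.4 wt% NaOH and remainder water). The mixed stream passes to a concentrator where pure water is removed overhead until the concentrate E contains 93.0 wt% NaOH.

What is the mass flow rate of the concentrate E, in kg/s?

NaOH entering = 182×0.463 + 2190×0.644 = 1494.6 kg/s.
All NaOH reports to E, so E = 1494.6/0.930 = 1607.1 kg/s.

1607 kg/s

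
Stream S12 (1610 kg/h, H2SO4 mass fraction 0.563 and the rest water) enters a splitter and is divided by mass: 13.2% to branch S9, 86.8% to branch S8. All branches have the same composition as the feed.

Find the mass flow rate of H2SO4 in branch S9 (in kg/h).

Branch S9 total = 0.132×1610 = 212.52 kg/h.
H2SO4 in S9 = 0.563×212.52 = 119.65 kg/h.

119.6 kg/h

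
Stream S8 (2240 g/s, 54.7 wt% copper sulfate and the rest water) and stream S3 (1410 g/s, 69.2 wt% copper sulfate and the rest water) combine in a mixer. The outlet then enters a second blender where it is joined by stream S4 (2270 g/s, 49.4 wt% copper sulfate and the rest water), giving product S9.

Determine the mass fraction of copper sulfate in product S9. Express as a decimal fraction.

Overall, product flow = 5920 g/s.
copper sulfate in = 2240×0.547 + 1410×0.692 + 2270×0.494 = 3322.4 g/s.
copper sulfate fraction in S9 = 0.561.

0.561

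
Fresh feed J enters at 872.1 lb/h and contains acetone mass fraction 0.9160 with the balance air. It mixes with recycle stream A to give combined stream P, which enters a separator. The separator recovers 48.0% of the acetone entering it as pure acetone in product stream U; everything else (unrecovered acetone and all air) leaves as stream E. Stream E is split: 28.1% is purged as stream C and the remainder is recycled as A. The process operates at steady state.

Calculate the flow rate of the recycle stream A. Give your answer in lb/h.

air enters only via J and leaves only via the purge: 872.1×0.084 = 0.281×(air in E), and the separator passes all air, so air in P = air in E = 260.7 lb/h.
acetone in P: m_A = 872.1×0.916 + (1−0.281)·(1−0.480)·m_A, so m_A = 798.84/0.6261 = 1275.9 lb/h.
E = (1−0.480)×1275.9 + 260.7 = 924.15 lb/h.
Recycle A = (1−0.281)×924.15 = 664.46 lb/h.

664.5 lb/h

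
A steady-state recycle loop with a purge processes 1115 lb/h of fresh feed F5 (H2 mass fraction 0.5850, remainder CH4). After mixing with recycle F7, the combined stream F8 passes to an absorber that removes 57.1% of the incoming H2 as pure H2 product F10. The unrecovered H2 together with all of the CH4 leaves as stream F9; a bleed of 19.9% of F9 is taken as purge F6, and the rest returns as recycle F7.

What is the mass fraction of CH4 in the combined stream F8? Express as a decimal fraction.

0.7006

CH4 enters only via F5 and leaves only via the purge: 1115×0.415 = 0.199×(CH4 in F9), and the absorber passes all CH4, so CH4 in F8 = CH4 in F9 = 2325.3 lb/h.
H2 in F8: m_A = 1115×0.585 + (1−0.199)·(1−0.571)·m_A, so m_A = 652.27/0.6564 = 993.76 lb/h.
F8 = 993.76 + 2325.3 = 3319 lb/h.
CH4 fraction in F8 = 2325.3/3319 = 0.7006.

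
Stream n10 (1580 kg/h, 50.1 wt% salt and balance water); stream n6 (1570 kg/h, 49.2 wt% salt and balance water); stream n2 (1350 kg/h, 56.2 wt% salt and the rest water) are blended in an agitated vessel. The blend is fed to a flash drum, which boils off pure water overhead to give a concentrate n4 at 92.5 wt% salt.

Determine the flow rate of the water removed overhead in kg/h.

1989 kg/h

salt entering = 1580×0.501 + 1570×0.492 + 1350×0.562 = 2322.7 kg/h.
All salt reports to n4, so n4 = 2322.7/0.925 = 2511 kg/h.
Total feed = 4500 kg/h; overhead = 4500 − 2511 = 1989 kg/h.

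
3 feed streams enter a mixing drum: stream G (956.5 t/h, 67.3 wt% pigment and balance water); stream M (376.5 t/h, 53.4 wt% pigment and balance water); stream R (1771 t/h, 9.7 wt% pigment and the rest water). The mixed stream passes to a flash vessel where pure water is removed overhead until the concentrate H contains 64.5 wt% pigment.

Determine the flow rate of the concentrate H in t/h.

pigment entering = 956.5×0.673 + 376.5×0.534 + 1771×0.097 = 1016.6 t/h.
All pigment reports to H, so H = 1016.6/0.645 = 1576.1 t/h.

1576 t/h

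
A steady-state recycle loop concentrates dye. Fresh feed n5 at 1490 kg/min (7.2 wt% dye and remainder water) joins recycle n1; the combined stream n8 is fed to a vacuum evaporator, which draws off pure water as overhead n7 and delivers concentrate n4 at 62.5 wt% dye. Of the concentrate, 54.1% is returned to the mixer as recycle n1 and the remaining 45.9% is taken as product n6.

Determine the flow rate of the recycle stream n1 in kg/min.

Overall dye balance (none leaves overhead): dye in fresh feed = dye in product, i.e. 1490×0.072 = (1−0.541)·n4·0.625.
n4 = 107.28/(0.625×0.459) = 373.96 kg/min.
Recycle n1 = 0.541×373.96 = 202.31 kg/min.

202.3 kg/min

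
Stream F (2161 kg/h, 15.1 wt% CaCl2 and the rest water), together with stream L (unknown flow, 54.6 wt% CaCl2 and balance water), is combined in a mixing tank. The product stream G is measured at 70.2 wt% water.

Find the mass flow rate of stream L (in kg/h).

1281 kg/h

Let L be the unknown flow. Total out = 2161 + L.
water balance: 1834.7 + 0.454·L = 0.702·(2161 + L)
(0.454 − 0.702)·L = 0.702×2161 − 1834.7 = -317.67
L = -317.67 / -0.248 = 1280.9 kg/h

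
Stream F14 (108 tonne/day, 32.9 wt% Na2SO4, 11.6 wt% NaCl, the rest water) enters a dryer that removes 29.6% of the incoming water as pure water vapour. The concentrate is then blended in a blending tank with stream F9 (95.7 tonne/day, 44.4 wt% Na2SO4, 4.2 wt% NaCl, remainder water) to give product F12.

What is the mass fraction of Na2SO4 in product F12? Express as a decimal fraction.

Vapour removed = 0.296×0.555×108 = 17.742 tonne/day; concentrate = 90.258 tonne/day.
Na2SO4 reaching the mixer = 35.532 (from concentrate) + 95.7×0.444 = 78.023 tonne/day.
Product flow = 90.258 + 95.7 = 185.96 tonne/day; Na2SO4 fraction = 0.4196.

0.4196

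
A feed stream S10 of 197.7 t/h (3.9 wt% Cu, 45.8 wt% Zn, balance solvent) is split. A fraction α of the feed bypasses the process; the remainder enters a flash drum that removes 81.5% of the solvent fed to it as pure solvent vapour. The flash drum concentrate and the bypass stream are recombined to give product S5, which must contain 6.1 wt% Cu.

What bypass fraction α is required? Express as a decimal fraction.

All 197.7×0.039 = 7.7103 t/h of Cu reaches S5, so S5 = 7.7103/0.061 = 126.4 t/h and vapour = 71.302 t/h.
The evaporator receives (1−α)·197.7 of feed at 0.503 solvent and removes 0.815 of that solvent:
0.815×0.503×(1−α)×197.7 = 71.302
(1−α) = 71.302/81.046 = 0.8798;  α = 0.1202.

0.120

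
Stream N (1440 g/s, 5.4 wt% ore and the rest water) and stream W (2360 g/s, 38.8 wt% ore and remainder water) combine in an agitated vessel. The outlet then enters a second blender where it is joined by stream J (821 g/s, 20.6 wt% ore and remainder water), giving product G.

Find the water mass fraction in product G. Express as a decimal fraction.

0.748

Overall, product flow = 4621 g/s.
water in = 1440×0.946 + 2360×0.612 + 821×0.794 = 3458.4 g/s.
water fraction in G = 0.748.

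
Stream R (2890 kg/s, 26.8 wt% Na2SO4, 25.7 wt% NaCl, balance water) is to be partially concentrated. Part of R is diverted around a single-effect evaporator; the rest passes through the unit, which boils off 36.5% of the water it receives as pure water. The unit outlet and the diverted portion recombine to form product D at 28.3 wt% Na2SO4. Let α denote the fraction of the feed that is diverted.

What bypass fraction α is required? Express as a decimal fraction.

All 2890×0.268 = 774.52 kg/s of Na2SO4 reaches D, so D = 774.52/0.283 = 2736.8 kg/s and vapour = 153.18 kg/s.
The evaporator receives (1−α)·2890 of feed at 0.475 water and removes 0.365 of that water:
0.365×0.475×(1−α)×2890 = 153.18
(1−α) = 153.18/501.05 = 0.3057;  α = 0.6943.

0.694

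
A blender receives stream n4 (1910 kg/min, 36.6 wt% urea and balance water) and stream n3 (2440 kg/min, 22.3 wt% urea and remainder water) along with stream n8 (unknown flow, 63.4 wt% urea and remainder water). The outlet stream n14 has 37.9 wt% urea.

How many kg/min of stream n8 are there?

Let n8 be the unknown flow. Total out = 4350 + n8.
urea balance: 1243.2 + 0.634·n8 = 0.379·(4350 + n8)
(0.634 − 0.379)·n8 = 0.379×4350 − 1243.2 = 405.47
n8 = 405.47 / 0.255 = 1590.1 kg/min

1590 kg/min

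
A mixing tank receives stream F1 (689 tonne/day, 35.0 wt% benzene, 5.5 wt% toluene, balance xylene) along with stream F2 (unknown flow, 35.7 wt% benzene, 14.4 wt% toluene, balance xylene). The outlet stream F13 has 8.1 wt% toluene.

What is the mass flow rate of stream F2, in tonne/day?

Let F2 be the unknown flow. Total out = 689 + F2.
toluene balance: 37.895 + 0.144·F2 = 0.081·(689 + F2)
(0.144 − 0.081)·F2 = 0.081×689 − 37.895 = 17.914
F2 = 17.914 / 0.063 = 284.35 tonne/day

284.3 tonne/day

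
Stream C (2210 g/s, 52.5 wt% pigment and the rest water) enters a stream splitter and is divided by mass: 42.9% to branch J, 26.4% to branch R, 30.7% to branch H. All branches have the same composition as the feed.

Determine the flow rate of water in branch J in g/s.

Branch J total = 0.429×2210 = 948.09 g/s.
water in J = 0.475×948.09 = 450.34 g/s.

450.3 g/s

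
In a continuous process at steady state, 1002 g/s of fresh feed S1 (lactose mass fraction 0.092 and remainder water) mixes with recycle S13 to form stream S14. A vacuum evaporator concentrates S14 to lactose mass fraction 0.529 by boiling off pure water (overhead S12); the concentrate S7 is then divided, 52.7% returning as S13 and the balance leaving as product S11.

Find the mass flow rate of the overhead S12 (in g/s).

827.7 g/s

Overall lactose balance (none leaves overhead): lactose in fresh feed = lactose in product, i.e. 1002×0.092 = (1−0.527)·S7·0.529.
S7 = 92.184/(0.529×0.473) = 368.42 g/s.
Recycle S13 = 0.527×368.42 = 194.16 g/s.
Combined feed S14 = 1002 + 194.16 = 1196.2 g/s.
Overhead S12 = S14 − S7 = 1196.2 − 368.42 = 827.74 g/s.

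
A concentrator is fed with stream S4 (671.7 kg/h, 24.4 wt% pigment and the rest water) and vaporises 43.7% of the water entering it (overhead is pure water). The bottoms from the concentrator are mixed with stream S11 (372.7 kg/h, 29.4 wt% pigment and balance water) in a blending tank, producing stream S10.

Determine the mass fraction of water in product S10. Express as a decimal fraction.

Vapour removed = 0.437×0.756×671.7 = 221.91 kg/h; concentrate = 449.79 kg/h.
water reaching the mixer = 285.89 (from concentrate) + 372.7×0.706 = 549.02 kg/h.
Product flow = 449.79 + 372.7 = 822.49 kg/h; water fraction = 0.668.

0.668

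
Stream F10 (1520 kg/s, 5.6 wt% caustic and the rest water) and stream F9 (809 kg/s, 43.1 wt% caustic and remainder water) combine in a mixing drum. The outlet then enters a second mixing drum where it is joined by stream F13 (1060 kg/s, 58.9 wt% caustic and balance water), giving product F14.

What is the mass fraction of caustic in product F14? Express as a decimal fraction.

0.312

Overall, product flow = 3389 kg/s.
caustic in = 1520×0.056 + 809×0.431 + 1060×0.589 = 1058.1 kg/s.
caustic fraction in F14 = 0.312.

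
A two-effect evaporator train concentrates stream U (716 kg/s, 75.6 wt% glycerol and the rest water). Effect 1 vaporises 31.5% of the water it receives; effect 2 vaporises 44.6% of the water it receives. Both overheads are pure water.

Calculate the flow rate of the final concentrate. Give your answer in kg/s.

607.6 kg/s

water in feed = 716×0.244 = 174.7 kg/s.
After stage 1: water left = (1−0.315)×174.7 = 119.67; stream total = 660.97 kg/s.
After stage 2: water left = (1−0.446)×119.67 = 66.298; final concentrate = 607.59 kg/s.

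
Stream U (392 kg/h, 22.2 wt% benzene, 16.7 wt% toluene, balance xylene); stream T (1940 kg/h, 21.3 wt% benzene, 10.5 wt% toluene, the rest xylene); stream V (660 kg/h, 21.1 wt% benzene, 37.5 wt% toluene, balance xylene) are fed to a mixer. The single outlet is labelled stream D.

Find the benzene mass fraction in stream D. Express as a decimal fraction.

0.214

Total flow out = 392 + 1940 + 660 = 2992 kg/h.
benzene in = 392×0.222 + 1940×0.213 + 660×0.211 = 639.5 kg/h.
benzene mass fraction in D = 639.5/2992 = 0.214.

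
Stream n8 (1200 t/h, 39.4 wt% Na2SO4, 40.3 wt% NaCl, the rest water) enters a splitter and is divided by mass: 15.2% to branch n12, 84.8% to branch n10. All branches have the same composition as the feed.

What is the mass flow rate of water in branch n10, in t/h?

Branch n10 total = 0.848×1200 = 1017.6 t/h.
water in n10 = 0.203×1017.6 = 206.57 t/h.

206.6 t/h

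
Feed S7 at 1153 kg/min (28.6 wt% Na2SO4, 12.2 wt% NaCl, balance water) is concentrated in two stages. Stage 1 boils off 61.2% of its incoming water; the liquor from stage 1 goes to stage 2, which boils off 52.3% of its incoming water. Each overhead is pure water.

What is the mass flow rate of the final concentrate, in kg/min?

water in feed = 1153×0.592 = 682.58 kg/min.
After stage 1: water left = (1−0.612)×682.58 = 264.84; stream total = 735.26 kg/min.
After stage 2: water left = (1−0.523)×264.84 = 126.33; final concentrate = 596.75 kg/min.

596.8 kg/min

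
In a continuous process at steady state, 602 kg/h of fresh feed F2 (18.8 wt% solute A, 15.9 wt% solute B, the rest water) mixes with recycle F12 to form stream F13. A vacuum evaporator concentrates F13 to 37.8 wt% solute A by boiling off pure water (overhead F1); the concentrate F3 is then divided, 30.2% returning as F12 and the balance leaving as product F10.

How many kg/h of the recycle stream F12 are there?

Overall solute A balance (none leaves overhead): solute A in fresh feed = solute A in product, i.e. 602×0.188 = (1−0.302)·F3·0.378.
F3 = 113.18/(0.378×0.698) = 428.95 kg/h.
Recycle F12 = 0.302×428.95 = 129.54 kg/h.

129.5 kg/h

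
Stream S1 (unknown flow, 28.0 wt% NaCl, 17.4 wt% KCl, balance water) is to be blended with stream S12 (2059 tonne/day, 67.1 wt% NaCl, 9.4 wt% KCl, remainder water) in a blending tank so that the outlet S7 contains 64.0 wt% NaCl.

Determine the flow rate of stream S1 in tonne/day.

Let S1 be the unknown flow. Total out = 2059 + S1.
NaCl balance: 1381.6 + 0.280·S1 = 0.640·(2059 + S1)
(0.280 − 0.640)·S1 = 0.640×2059 − 1381.6 = -63.829
S1 = -63.829 / -0.360 = 177.3 tonne/day

177.3 tonne/day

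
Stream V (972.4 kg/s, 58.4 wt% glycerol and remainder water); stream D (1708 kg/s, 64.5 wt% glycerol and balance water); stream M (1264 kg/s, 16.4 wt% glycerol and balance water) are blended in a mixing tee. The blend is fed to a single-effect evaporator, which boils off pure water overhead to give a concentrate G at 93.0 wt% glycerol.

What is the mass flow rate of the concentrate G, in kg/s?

2018 kg/s

glycerol entering = 972.4×0.584 + 1708×0.645 + 1264×0.164 = 1876.8 kg/s.
All glycerol reports to G, so G = 1876.8/0.930 = 2018.1 kg/s.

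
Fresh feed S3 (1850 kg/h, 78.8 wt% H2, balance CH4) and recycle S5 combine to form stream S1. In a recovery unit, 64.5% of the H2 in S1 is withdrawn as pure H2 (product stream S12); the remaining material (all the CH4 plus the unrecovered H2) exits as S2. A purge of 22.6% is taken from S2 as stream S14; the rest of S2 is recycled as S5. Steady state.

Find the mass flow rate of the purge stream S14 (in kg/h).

553.5 kg/h

CH4 enters only via S3 and leaves only via the purge: 1850×0.212 = 0.226×(CH4 in S2), and the recovery unit passes all CH4, so CH4 in S1 = CH4 in S2 = 1735.4 kg/h.
H2 in S1: m_A = 1850×0.788 + (1−0.226)·(1−0.645)·m_A, so m_A = 1457.8/0.7252 = 2010.1 kg/h.
S2 = (1−0.645)×2010.1 + 1735.4 = 2449 kg/h.
Purge S14 = 0.226×2449 = 553.47 kg/h.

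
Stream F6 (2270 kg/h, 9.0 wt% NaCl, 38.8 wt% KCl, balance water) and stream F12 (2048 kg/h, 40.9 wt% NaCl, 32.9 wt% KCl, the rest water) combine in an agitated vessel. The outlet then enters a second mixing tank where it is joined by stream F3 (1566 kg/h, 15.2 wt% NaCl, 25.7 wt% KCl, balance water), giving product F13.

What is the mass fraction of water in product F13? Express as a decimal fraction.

0.450

Overall, product flow = 5884 kg/h.
water in = 2270×0.522 + 2048×0.262 + 1566×0.591 = 2647 kg/h.
water fraction in F13 = 0.450.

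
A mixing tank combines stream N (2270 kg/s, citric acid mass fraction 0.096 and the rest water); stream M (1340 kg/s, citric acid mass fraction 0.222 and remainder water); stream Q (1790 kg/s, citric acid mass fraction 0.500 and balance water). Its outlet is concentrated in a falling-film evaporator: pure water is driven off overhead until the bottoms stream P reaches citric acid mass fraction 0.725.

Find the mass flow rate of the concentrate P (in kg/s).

citric acid entering = 2270×0.096 + 1340×0.222 + 1790×0.500 = 1410.4 kg/s.
All citric acid reports to P, so P = 1410.4/0.725 = 1945.4 kg/s.

1945 kg/s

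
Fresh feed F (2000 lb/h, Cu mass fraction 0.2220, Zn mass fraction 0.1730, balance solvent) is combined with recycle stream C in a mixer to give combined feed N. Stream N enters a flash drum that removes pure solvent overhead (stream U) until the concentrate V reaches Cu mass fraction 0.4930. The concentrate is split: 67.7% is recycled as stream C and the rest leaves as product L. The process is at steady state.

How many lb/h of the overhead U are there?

Overall Cu balance (none leaves overhead): Cu in fresh feed = Cu in product, i.e. 2000×0.222 = (1−0.677)·V·0.493.
V = 444/(0.493×0.323) = 2788.3 lb/h.
Recycle C = 0.677×2788.3 = 1887.7 lb/h.
Combined feed N = 2000 + 1887.7 = 3887.7 lb/h.
Overhead U = N − V = 3887.7 − 2788.3 = 1099.4 lb/h.

1099 lb/h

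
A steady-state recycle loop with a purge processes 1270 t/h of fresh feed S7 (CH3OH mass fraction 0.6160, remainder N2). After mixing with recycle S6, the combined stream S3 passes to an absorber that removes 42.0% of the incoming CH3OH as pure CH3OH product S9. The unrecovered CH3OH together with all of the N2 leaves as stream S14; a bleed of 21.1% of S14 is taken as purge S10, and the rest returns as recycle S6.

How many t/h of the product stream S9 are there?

CH3OH in S3: m_A = 1270×0.616 + (1−0.211)·(1−0.420)·m_A, so m_A = 782.32/0.5424 = 1442.4 t/h.
Product S9 = 0.420×1442.4 = 605.8 t/h.

605.8 t/h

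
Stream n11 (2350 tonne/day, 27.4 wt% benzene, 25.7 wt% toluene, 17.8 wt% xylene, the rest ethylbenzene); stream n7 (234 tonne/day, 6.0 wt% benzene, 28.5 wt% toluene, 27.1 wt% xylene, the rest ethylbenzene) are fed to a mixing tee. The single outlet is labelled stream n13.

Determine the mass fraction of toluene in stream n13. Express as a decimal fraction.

0.2595

Total flow out = 2350 + 234 = 2584 tonne/day.
toluene in = 2350×0.257 + 234×0.285 = 670.64 tonne/day.
toluene mass fraction in n13 = 670.64/2584 = 0.2595.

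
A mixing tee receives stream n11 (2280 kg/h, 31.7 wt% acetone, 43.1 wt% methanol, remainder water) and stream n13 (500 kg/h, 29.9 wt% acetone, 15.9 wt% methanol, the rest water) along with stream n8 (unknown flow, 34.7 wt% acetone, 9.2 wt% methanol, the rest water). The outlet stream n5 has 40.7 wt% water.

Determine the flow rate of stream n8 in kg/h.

Let n8 be the unknown flow. Total out = 2780 + n8.
water balance: 845.56 + 0.561·n8 = 0.407·(2780 + n8)
(0.561 − 0.407)·n8 = 0.407×2780 − 845.56 = 285.9
n8 = 285.9 / 0.154 = 1856.5 kg/h

1856 kg/h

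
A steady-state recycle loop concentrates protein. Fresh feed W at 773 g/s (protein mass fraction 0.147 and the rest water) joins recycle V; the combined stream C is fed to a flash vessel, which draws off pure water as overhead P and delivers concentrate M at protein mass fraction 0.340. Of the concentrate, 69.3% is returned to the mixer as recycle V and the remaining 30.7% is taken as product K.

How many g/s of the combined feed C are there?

Overall protein balance (none leaves overhead): protein in fresh feed = protein in product, i.e. 773×0.147 = (1−0.693)·M·0.340.
M = 113.63/(0.340×0.307) = 1088.6 g/s.
Recycle V = 0.693×1088.6 = 754.42 g/s.
Combined feed C = 773 + 754.42 = 1527.4 g/s.

1527 g/s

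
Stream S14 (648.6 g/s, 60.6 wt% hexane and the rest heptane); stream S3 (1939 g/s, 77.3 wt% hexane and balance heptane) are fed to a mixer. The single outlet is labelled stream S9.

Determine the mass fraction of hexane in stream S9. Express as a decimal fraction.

Total flow out = 648.6 + 1939 = 2587.6 g/s.
hexane in = 648.6×0.606 + 1939×0.773 = 1891.9 g/s.
hexane mass fraction in S9 = 1891.9/2587.6 = 0.731.

0.731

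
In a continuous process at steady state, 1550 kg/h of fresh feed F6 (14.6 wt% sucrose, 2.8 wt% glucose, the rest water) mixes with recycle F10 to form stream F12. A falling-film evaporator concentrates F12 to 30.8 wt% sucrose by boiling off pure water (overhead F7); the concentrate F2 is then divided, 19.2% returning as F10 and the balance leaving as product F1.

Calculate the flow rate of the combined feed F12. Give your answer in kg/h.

Overall sucrose balance (none leaves overhead): sucrose in fresh feed = sucrose in product, i.e. 1550×0.146 = (1−0.192)·F2·0.308.
F2 = 226.3/(0.308×0.808) = 909.33 kg/h.
Recycle F10 = 0.192×909.33 = 174.59 kg/h.
Combined feed F12 = 1550 + 174.59 = 1724.6 kg/h.

1725 kg/h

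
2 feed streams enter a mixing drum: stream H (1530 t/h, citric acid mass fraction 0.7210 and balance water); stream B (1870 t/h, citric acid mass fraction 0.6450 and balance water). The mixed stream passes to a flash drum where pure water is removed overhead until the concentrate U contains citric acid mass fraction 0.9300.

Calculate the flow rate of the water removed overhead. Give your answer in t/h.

916.9 t/h

citric acid entering = 1530×0.721 + 1870×0.645 = 2309.3 t/h.
All citric acid reports to U, so U = 2309.3/0.930 = 2483.1 t/h.
Total feed = 3400 t/h; overhead = 3400 − 2483.1 = 916.9 t/h.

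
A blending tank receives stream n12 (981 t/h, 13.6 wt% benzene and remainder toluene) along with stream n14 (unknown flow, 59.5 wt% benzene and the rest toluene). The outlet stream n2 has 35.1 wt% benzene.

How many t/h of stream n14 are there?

864.4 t/h

Let n14 be the unknown flow. Total out = 981 + n14.
benzene balance: 133.42 + 0.595·n14 = 0.351·(981 + n14)
(0.595 − 0.351)·n14 = 0.351×981 − 133.42 = 210.91
n14 = 210.91 / 0.244 = 864.41 t/h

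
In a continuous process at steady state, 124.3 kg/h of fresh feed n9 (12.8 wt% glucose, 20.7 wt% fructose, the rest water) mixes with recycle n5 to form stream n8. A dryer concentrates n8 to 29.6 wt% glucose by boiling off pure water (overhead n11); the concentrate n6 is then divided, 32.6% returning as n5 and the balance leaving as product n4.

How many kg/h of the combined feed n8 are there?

150.3 kg/h

Overall glucose balance (none leaves overhead): glucose in fresh feed = glucose in product, i.e. 124.3×0.128 = (1−0.326)·n6·0.296.
n6 = 15.91/(0.296×0.674) = 79.75 kg/h.
Recycle n5 = 0.326×79.75 = 25.998 kg/h.
Combined feed n8 = 124.3 + 25.998 = 150.3 kg/h.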